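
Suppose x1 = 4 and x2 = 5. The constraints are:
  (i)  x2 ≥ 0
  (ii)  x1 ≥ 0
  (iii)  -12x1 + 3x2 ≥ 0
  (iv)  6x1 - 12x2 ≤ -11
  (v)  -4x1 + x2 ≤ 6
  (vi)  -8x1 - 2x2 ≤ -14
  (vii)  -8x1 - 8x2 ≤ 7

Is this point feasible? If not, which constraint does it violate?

Constraint (iii): -12x1 + 3x2 = -33, which is not ≥ 0. All other constraints are satisfied.

not feasible — violates (iii)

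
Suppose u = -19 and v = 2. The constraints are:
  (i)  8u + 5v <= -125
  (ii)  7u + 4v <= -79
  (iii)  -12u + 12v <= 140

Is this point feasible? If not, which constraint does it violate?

Constraint (iii): -12u + 12v = 252, which is not ≤ 140. All other constraints are satisfied.

not feasible — violates (iii)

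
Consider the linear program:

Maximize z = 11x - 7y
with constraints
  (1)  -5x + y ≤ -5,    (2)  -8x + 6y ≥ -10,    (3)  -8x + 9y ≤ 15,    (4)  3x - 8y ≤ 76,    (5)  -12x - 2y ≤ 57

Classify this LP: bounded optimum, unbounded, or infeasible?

Corner points and z = 11x - 7y:
  (10/11, -5/11) → z = 145/11
  (60/37, 115/37) → z = -145/37
  (15/2, 25/3) → z = 145/6
The feasible region has finitely many vertices and no improving ray; the maximum is 145/6 at (15/2, 25/3).

bounded optimum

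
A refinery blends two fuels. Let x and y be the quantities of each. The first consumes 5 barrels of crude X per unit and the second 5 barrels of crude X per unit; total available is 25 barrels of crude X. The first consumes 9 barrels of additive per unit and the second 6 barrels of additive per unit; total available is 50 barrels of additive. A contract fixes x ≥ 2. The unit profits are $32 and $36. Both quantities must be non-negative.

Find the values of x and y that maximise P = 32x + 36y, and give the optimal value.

x = 2, y = 3, maximum P = 172

Corner points and P = 32x + 36y:
  (5, 0) → P = 160
  (2, 0) → P = 64
  (2, 3) → P = 172

The optimum lies where 5x + 5y = 25 and x = 2.
Solving simultaneously gives x = 2, y = 3.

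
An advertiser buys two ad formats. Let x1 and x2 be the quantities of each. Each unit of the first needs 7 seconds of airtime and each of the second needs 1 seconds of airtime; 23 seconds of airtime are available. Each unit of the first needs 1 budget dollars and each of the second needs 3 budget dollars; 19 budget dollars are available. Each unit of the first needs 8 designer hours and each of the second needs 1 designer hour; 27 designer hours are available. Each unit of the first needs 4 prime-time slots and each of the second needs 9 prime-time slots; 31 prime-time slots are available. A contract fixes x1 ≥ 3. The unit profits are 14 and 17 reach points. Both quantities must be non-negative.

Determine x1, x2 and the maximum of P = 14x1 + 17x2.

x1 = 3, x2 = 2, maximum P = 76

Corner points and P = 14x1 + 17x2:
  (23/7, 0) → P = 46
  (3, 0) → P = 42
  (3, 2) → P = 76

At the optimal vertex, 7x1 + x2 = 23 and x1 = 3.
Solving simultaneously gives x1 = 3, x2 = 2.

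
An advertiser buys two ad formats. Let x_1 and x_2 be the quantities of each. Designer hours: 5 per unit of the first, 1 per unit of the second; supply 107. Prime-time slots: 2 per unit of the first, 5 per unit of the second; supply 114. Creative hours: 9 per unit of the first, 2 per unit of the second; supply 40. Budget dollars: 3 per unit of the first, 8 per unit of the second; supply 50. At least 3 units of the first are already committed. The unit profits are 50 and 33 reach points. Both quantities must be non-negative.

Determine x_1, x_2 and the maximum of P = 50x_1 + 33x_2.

x_1 = 10/3, x_2 = 5, maximum P = 995/3

Extreme points and P = 50x_1 + 33x_2:
  (40/9, 0) → P = 2000/9
  (3, 0) → P = 150
  (10/3, 5) → P = 995/3
  (3, 41/8) → P = 2553/8

The binding constraints are 9x_1 + 2x_2 = 40 and 3x_1 + 8x_2 = 50.
Solving simultaneously gives x_1 = 10/3, x_2 = 5.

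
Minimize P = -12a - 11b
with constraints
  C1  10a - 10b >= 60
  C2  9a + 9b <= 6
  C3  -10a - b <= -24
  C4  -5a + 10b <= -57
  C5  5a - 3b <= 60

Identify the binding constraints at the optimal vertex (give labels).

C2 and C5

Feasible corners and P = -12a - 11b:
  (191/45, -161/45) → P = -521/45
  (31/4, -85/12) → P = -181/12
  (99/35, -30/7) → P = 66/5
  (132/35, -96/7) → P = 528/5

The minimum is at (31/4, -85/12). Substituting into each constraint, equality holds for C2 and C5; the remaining constraints have slack.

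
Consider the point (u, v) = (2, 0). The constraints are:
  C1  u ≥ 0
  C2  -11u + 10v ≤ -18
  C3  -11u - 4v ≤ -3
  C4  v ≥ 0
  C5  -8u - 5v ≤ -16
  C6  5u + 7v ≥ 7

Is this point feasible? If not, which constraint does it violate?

C1: 2 ≥ 0 ✓
C2: -22 ≤ -18 ✓
C3: -22 ≤ -3 ✓
C4: 0 ≥ 0 ✓
C5: -16 ≤ -16 ✓
C6: 10 ≥ 7 ✓

feasible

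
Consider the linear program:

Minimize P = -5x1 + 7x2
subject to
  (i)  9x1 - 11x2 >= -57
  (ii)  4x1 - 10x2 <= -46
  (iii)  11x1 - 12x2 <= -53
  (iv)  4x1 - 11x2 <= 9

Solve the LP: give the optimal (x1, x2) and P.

x1 = 11/31, x2 = 147/31, minimum P = 974/31

Corner points and P = -5x1 + 7x2:
  (-32/23, 93/23) → P = 811/23
  (101/13, 150/13) → P = 545/13
  (11/31, 147/31) → P = 974/31

The binding constraints are 4x1 - 10x2 = -46 and 11x1 - 12x2 = -53.
Solving simultaneously gives x1 = 11/31, x2 = 147/31.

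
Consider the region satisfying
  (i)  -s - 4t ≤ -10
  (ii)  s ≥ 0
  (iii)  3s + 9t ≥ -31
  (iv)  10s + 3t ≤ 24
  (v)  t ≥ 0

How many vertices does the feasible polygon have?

3

Intersecting each pair of boundary lines and keeping only the points that satisfy every inequality leaves:
  (0, 5/2)
  (66/37, 76/37)
  (0, 8)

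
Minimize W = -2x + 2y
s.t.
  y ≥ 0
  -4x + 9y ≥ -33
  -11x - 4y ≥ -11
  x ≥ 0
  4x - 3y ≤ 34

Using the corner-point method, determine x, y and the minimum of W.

x = 1, y = 0, minimum W = -2

Extreme points and W = -2x + 2y:
  (1, 0) → W = -2
  (0, 0) → W = 0
  (0, 11/4) → W = 11/2

The optimum lies where y = 0 and -11x - 4y = -11.
Solving simultaneously gives x = 1, y = 0.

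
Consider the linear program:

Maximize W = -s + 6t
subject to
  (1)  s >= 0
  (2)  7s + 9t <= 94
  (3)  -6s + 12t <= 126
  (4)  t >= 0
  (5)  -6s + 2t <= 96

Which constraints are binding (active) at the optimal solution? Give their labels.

(1) and (2)

Feasible corners and W = -s + 6t:
  (0, 94/9) → W = 188/3
  (0, 0) → W = 0
  (94/7, 0) → W = -94/7

The maximum is at (0, 94/9). Substituting into each constraint, equality holds for (1) and (2); the remaining constraints have slack.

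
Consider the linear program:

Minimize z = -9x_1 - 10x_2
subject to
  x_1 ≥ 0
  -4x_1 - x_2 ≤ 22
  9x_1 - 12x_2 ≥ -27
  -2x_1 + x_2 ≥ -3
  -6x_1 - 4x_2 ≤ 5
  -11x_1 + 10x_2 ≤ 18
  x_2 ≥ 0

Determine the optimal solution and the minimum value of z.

Extreme points and z = -9x_1 - 10x_2:
  (0, 9/5) → z = -18
  (0, 0) → z = 0
  (21/5, 27/5) → z = -459/5
  (9/7, 45/14) → z = -306/7
  (3/2, 0) → z = -27/2

x_1 = 21/5, x_2 = 27/5, minimum z = -459/5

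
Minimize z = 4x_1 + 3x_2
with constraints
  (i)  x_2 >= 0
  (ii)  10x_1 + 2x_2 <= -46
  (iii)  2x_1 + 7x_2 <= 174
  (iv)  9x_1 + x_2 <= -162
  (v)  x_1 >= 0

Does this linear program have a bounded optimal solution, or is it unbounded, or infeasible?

infeasible

The boundaries x_2 = 0 and 9x_1 + x_2 = -162 meet at (-18, 0), but that point violates x_1 ≥ 0. Every candidate vertex is excluded by some other constraint, so the feasible region is empty.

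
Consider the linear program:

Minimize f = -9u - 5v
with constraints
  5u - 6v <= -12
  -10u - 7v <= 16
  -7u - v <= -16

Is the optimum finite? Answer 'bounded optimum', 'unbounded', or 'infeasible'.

unbounded

From the feasible point (84/47, 164/47), moving in the direction (6, 5) keeps every constraint satisfied while f decreases without bound.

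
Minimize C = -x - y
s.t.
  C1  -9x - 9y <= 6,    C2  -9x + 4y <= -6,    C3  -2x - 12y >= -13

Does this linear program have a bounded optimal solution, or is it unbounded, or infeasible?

From the feasible point (10/39, -12/13), moving in the direction (12, -2) keeps every constraint satisfied while C decreases without bound.

unbounded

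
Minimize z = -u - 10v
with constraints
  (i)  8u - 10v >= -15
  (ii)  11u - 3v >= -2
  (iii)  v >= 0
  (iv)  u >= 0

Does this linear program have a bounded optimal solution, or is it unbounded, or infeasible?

From the feasible point (25/86, 149/86), moving in the direction (10, 8) keeps every constraint satisfied while z decreases without bound.

unbounded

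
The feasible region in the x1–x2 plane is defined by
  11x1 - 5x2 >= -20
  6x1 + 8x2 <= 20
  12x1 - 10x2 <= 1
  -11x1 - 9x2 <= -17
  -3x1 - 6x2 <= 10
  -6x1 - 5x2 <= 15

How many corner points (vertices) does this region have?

Pairwise boundary intersections that survive every other constraint:
  (-30/59, 170/59)
  (-95/154, 37/14)
  (4/3, 3/2)
  (179/218, 193/218)

4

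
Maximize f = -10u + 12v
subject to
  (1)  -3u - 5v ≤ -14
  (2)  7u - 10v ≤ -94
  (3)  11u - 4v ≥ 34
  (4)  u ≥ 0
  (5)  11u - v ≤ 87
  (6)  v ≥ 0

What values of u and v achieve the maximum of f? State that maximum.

u = 314/33, v = 53/3, maximum f = 3856/33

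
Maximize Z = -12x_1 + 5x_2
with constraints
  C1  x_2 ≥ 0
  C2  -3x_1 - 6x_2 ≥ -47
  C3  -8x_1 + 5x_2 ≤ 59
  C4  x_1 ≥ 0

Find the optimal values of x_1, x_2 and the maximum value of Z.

x_1 = 0, x_2 = 47/6, maximum Z = 235/6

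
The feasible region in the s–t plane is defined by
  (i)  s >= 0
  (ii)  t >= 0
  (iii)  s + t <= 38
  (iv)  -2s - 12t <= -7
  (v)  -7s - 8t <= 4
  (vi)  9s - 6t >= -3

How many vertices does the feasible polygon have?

4

The feasible vertices (each the meet of two boundaries and inside every other half-plane) are:
  (38, 0)
  (7/2, 0)
  (15, 23)
  (1/20, 23/40)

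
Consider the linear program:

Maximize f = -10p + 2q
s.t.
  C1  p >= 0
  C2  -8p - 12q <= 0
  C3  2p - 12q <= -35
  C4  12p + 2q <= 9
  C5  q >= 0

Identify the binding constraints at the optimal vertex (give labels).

Corner points and f = -10p + 2q:
  (0, 35/12) → f = 35/6
  (0, 9/2) → f = 9
  (19/74, 219/74) → f = 124/37

The maximum is at (0, 9/2). Substituting into each constraint, equality holds for C1 and C4; the remaining constraints have slack.

C1 and C4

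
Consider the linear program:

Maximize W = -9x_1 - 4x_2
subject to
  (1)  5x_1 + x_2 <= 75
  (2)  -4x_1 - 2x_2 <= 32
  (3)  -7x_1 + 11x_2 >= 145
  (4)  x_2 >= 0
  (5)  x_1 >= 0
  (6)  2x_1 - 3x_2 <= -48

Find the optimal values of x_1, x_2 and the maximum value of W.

Feasible corners and W = -9x_1 - 4x_2:
  (0, 75) → W = -300
  (177/17, 390/17) → W = -3153/17
  (0, 16) → W = -64

The binding constraints are x_1 = 0 and 2x_1 - 3x_2 = -48.
Solving simultaneously gives x_1 = 0, x_2 = 16.

x_1 = 0, x_2 = 16, maximum W = -64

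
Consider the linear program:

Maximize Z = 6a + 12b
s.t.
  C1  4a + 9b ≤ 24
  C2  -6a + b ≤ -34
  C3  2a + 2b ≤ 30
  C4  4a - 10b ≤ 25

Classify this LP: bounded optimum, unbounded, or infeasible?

bounded optimum

Extreme points and Z = 6a + 12b:
  (165/29, 4/29) → Z = 1038/29
  (465/76, -1/19) → Z = 1371/38
  (45/8, -1/4) → Z = 123/4
The feasible region has finitely many vertices and no improving ray; the maximum is 1371/38 at (465/76, -1/19).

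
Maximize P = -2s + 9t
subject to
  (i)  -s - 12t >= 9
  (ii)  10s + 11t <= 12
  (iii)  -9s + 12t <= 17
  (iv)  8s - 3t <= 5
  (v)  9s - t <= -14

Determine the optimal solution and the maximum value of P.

s = -13/5, t = -8/15, maximum P = 2/5

Vertices and P = -2s + 9t:
  (-13/5, -8/15) → P = 2/5
  (-177/109, -67/109) → P = -249/109
  (-47/19, -157/19) → P = -1319/19
The feasible region is unbounded (it extends along (-4, -3), (-3, -8)), but P strictly decreases along every unbounded feasible direction, so there is no improving ray and the maximum is attained at a vertex.

The binding constraints are -s - 12t = 9 and -9s + 12t = 17.
Solving simultaneously gives s = -13/5, t = -8/15.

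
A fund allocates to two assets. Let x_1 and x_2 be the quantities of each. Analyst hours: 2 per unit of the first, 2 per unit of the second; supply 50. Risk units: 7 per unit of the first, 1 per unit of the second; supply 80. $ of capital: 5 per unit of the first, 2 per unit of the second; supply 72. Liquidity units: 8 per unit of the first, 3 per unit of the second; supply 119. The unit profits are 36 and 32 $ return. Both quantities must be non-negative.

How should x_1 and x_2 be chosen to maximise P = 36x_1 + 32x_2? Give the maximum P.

x_1 = 22/3, x_2 = 53/3, maximum P = 2488/3

Vertices and P = 36x_1 + 32x_2:
  (0, 0) → P = 0
  (0, 25) → P = 800
  (80/7, 0) → P = 2880/7
  (22/3, 53/3) → P = 2488/3
  (88/9, 104/9) → P = 6496/9

At the optimal vertex, 2x_1 + 2x_2 = 50 and 5x_1 + 2x_2 = 72.
Solving simultaneously gives x_1 = 22/3, x_2 = 53/3.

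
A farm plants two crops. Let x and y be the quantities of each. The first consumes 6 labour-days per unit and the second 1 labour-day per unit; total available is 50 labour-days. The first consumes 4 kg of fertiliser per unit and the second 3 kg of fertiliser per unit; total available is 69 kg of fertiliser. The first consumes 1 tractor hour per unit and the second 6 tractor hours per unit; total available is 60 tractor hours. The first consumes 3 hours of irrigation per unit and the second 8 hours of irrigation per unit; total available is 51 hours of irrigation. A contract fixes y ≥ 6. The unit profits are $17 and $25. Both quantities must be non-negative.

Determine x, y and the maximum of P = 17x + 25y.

Vertices and P = 17x + 25y:
  (0, 51/8) → P = 1275/8
  (0, 6) → P = 150
  (1, 6) → P = 167

x = 1, y = 6, maximum P = 167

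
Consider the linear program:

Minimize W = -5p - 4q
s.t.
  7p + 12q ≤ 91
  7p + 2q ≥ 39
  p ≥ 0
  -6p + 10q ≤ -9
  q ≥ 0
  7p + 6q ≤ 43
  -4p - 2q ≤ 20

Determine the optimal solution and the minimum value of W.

p = 43/7, q = 0, minimum W = -215/7

Feasible corners and W = -5p - 4q:
  (39/7, 0) → W = -195/7
  (37/7, 1) → W = -213/7
  (43/7, 0) → W = -215/7

The optimum lies where q = 0 and 7p + 6q = 43.
Solving simultaneously gives p = 43/7, q = 0.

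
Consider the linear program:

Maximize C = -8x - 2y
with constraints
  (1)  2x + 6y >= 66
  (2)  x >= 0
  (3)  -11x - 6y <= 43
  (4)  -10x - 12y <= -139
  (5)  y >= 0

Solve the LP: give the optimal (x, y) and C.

The feasible region is unbounded (it extends along (0, 1), (1, 0)), but C strictly decreases along every unbounded feasible direction, so there is no improving ray and the maximum is attained at a vertex.

x = 0, y = 139/12, maximum C = -139/6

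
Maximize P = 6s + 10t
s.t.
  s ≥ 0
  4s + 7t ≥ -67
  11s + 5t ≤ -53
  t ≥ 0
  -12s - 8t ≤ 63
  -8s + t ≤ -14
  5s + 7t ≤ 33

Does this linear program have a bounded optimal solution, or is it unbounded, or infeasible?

infeasible

The boundaries t = 0 and -8s + t = -14 meet at (7/4, 0), but that point violates 11s + 5t ≤ -53. Every candidate vertex is excluded by some other constraint, so the feasible region is empty.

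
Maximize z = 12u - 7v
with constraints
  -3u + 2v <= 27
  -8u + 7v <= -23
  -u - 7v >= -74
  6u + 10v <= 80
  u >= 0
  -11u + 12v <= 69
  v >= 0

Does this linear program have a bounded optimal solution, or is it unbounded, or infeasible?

Feasible corners and z = 12u - 7v:
  (395/61, 251/61) → z = 2983/61
  (23/8, 0) → z = 69/2
  (40/3, 0) → z = 160
The feasible region has finitely many vertices and no improving ray; the maximum is 160 at (40/3, 0).

bounded optimum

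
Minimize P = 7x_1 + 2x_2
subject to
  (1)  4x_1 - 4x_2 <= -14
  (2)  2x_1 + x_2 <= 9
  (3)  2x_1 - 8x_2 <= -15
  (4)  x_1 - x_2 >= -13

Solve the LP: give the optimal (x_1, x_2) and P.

Feasible corners and P = 7x_1 + 2x_2:
  (11/6, 16/3) → P = 47/2
  (-13/6, 4/3) → P = -25/2
  (-4/3, 35/3) → P = 14
  (-89/6, -11/6) → P = -215/2

The optimum lies where 2x_1 - 8x_2 = -15 and x_1 - x_2 = -13.
Solving simultaneously gives x_1 = -89/6, x_2 = -11/6.

x_1 = -89/6, x_2 = -11/6, minimum P = -215/2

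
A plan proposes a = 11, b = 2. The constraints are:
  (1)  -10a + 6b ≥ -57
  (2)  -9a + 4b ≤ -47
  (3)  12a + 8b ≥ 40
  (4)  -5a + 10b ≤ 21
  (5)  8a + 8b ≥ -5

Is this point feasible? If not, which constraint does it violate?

Constraint (1): -10a + 6b = -98, which is not ≥ -57. All other constraints are satisfied.

not feasible — violates (1)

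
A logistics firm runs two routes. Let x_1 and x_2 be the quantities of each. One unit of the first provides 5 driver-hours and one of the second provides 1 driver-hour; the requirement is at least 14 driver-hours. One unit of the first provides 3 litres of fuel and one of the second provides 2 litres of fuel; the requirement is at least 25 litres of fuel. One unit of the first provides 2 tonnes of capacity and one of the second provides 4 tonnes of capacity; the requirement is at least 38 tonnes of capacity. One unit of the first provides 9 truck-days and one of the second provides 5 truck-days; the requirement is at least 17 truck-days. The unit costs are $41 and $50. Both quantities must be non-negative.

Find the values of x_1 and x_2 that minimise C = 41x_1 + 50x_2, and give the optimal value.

x_1 = 3, x_2 = 8, minimum C = 523

Corner points and C = 41x_1 + 50x_2:
  (0, 14) → C = 700
  (19, 0) → C = 779
  (3/7, 83/7) → C = 4273/7
  (3, 8) → C = 523
The feasible region is unbounded (it extends along (0, 1), (1, 0)), but C strictly increases along every unbounded feasible direction, so there is no improving ray and the minimum is attained at a vertex.

The optimum lies where 3x_1 + 2x_2 = 25 and 2x_1 + 4x_2 = 38.
Solving simultaneously gives x_1 = 3, x_2 = 8.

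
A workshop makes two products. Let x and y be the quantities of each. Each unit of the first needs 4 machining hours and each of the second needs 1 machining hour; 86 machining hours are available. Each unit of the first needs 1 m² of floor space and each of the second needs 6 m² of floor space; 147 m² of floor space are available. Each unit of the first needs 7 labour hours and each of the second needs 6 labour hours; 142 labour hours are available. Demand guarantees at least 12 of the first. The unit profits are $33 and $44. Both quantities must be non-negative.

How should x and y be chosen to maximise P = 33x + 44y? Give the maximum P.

x = 12, y = 29/3, maximum P = 2464/3

Corner points and P = 33x + 44y:
  (142/7, 0) → P = 4686/7
  (12, 0) → P = 396
  (12, 29/3) → P = 2464/3

At the optimal vertex, 7x + 6y = 142 and x = 12.
Solving simultaneously gives x = 12, y = 29/3.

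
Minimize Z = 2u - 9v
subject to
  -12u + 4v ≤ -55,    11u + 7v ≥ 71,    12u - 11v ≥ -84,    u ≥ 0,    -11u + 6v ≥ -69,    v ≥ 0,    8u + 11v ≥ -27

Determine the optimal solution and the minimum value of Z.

u = 1263/49, v = 1752/49, minimum Z = -13242/49

Corner points and Z = 2u - 9v:
  (669/128, 247/128) → Z = -885/128
  (941/84, 139/7) → Z = -6565/42
  (909/143, 2/13) → Z = 1620/143
  (1263/49, 1752/49) → Z = -13242/49

At the optimal vertex, 12u - 11v = -84 and -11u + 6v = -69.
Solving simultaneously gives u = 1263/49, v = 1752/49.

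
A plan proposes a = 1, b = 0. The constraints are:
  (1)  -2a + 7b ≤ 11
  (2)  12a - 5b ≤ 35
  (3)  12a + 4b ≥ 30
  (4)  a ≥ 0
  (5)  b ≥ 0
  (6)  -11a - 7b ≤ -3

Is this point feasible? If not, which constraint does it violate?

Constraint (3): 12a + 4b = 12, which is not ≥ 30. All other constraints are satisfied.

not feasible — violates (3)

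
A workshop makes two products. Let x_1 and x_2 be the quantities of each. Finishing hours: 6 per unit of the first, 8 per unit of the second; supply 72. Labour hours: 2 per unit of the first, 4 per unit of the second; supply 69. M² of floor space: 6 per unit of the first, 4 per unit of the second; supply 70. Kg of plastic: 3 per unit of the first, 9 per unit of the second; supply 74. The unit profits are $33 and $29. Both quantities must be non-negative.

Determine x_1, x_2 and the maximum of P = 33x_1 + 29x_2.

x_1 = 34/3, x_2 = 1/2, maximum P = 777/2

Extreme points and P = 33x_1 + 29x_2:
  (0, 0) → P = 0
  (0, 74/9) → P = 2146/9
  (35/3, 0) → P = 385
  (34/3, 1/2) → P = 777/2
  (28/15, 38/5) → P = 282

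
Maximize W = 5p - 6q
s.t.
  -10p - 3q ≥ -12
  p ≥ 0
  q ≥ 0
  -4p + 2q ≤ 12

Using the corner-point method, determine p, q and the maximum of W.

p = 6/5, q = 0, maximum W = 6

Extreme points and W = 5p - 6q:
  (0, 4) → W = -24
  (6/5, 0) → W = 6
  (0, 0) → W = 0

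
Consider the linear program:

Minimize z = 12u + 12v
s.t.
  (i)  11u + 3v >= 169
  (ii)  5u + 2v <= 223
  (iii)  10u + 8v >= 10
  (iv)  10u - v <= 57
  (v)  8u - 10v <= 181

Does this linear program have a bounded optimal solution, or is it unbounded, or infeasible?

bounded optimum

Vertices and z = 12u + 12v:
  (-331/7, 1608/7) → z = 15324/7
  (340/41, 1063/41) → z = 16836/41
  (337/25, 389/5) → z = 27384/25
The feasible region has finitely many vertices and no improving ray; the minimum is 16836/41 at (340/41, 1063/41).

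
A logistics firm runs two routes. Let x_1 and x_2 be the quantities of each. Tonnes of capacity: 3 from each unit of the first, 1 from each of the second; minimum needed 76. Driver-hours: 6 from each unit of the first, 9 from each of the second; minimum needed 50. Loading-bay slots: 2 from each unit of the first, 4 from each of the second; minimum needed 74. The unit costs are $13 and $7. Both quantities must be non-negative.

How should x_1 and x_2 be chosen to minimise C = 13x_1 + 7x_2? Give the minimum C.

x_1 = 23, x_2 = 7, minimum C = 348

Vertices and C = 13x_1 + 7x_2:
  (0, 76) → C = 532
  (37, 0) → C = 481
  (23, 7) → C = 348
The feasible region is unbounded (it extends along (0, 1), (1, 0)), but C strictly increases along every unbounded feasible direction, so there is no improving ray and the minimum is attained at a vertex.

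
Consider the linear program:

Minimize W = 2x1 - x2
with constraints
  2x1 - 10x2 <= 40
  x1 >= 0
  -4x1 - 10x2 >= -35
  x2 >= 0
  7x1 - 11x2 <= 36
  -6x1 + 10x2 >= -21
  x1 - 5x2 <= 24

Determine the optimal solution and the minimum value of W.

Feasible corners and W = 2x1 - x2:
  (0, 7/2) → W = -7/2
  (0, 0) → W = 0
  (28/5, 63/50) → W = 497/50
  (7/2, 0) → W = 7

x1 = 0, x2 = 7/2, minimum W = -7/2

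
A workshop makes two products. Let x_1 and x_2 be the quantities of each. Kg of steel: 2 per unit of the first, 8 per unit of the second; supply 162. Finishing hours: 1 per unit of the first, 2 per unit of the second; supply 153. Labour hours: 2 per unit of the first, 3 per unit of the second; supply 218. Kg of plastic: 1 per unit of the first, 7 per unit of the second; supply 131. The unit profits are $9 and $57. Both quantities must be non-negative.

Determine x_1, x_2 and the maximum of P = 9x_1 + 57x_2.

x_1 = 43/3, x_2 = 50/3, maximum P = 1079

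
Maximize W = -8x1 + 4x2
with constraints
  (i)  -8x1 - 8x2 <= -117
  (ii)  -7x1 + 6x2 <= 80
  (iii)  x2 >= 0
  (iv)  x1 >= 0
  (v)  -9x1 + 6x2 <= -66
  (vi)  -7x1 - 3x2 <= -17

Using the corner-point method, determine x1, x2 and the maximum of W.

x1 = 41/4, x2 = 35/8, maximum W = -129/2

Corner points and W = -8x1 + 4x2:
  (117/8, 0) → W = -117
  (41/4, 35/8) → W = -129/2
  (73, 197/2) → W = -190
The feasible region is unbounded (it extends along (6, 7), (1, 0)), but W strictly decreases along every unbounded feasible direction, so there is no improving ray and the maximum is attained at a vertex.

The binding constraints are -8x1 - 8x2 = -117 and -9x1 + 6x2 = -66.
Solving simultaneously gives x1 = 41/4, x2 = 35/8.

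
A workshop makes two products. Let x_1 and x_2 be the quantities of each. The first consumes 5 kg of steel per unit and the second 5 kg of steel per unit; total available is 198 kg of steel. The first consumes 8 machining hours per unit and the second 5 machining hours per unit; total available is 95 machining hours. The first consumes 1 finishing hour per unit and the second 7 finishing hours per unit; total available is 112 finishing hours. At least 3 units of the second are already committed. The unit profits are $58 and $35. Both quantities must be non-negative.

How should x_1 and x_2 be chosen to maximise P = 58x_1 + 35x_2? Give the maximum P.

Feasible corners and P = 58x_1 + 35x_2:
  (0, 16) → P = 560
  (0, 3) → P = 105
  (35/17, 267/17) → P = 11375/17
  (10, 3) → P = 685

x_1 = 10, x_2 = 3, maximum P = 685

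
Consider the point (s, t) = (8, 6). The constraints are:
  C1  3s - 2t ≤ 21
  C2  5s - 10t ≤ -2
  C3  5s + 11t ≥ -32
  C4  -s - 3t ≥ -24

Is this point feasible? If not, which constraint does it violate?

Constraint C4: -s - 3t = -26, which is not ≥ -24. All other constraints are satisfied.

not feasible — violates C4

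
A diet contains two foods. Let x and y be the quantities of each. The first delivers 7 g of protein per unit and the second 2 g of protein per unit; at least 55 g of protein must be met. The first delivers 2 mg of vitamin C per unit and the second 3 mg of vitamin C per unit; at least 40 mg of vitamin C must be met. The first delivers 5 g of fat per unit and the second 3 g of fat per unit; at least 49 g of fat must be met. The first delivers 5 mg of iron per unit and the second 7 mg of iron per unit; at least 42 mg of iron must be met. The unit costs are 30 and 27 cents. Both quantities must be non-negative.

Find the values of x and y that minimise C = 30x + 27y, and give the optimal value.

Vertices and C = 30x + 27y:
  (0, 55/2) → C = 1485/2
  (20, 0) → C = 600
  (5, 10) → C = 420
The feasible region is unbounded (it extends along (0, 1), (1, 0)), but C strictly increases along every unbounded feasible direction, so there is no improving ray and the minimum is attained at a vertex.

x = 5, y = 10, minimum C = 420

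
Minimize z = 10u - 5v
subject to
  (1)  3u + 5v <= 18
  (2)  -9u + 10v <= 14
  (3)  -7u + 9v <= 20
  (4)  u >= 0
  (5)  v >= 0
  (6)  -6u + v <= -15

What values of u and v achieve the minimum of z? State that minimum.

Feasible corners and z = 10u - 5v:
  (6, 0) → z = 60
  (31/11, 21/11) → z = 205/11
  (5/2, 0) → z = 25

u = 31/11, v = 21/11, minimum z = 205/11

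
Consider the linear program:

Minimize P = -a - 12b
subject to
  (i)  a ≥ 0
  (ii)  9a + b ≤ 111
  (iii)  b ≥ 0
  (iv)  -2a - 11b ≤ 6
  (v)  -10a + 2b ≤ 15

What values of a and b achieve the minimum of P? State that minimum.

a = 207/28, b = 1245/28, minimum P = -15147/28

Vertices and P = -a - 12b:
  (0, 0) → P = 0
  (0, 15/2) → P = -90
  (37/3, 0) → P = -37/3
  (207/28, 1245/28) → P = -15147/28

At the optimal vertex, 9a + b = 111 and -10a + 2b = 15.
Solving simultaneously gives a = 207/28, b = 1245/28.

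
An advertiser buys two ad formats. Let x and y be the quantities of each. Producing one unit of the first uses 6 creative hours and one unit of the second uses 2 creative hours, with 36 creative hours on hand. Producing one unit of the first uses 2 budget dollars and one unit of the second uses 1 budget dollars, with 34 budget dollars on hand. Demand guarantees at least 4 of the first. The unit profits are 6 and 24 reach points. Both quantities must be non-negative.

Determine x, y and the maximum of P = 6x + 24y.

Corner points and P = 6x + 24y:
  (6, 0) → P = 36
  (4, 0) → P = 24
  (4, 6) → P = 168

x = 4, y = 6, maximum P = 168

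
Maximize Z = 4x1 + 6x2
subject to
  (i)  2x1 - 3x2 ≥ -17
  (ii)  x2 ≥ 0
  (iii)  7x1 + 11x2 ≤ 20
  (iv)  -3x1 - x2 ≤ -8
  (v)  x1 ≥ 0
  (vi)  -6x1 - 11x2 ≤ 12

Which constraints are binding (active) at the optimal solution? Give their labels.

Vertices and Z = 4x1 + 6x2:
  (20/7, 0) → Z = 80/7
  (8/3, 0) → Z = 32/3
  (34/13, 2/13) → Z = 148/13

The maximum is at (20/7, 0). Substituting into each constraint, equality holds for (ii) and (iii); the remaining constraints have slack.

(ii) and (iii)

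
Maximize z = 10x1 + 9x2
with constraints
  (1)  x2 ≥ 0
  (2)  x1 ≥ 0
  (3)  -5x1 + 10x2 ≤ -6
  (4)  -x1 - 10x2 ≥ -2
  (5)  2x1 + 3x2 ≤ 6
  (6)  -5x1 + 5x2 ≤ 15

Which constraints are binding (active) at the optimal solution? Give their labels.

Corner points and z = 10x1 + 9x2:
  (6/5, 0) → z = 12
  (2, 0) → z = 20
  (4/3, 1/15) → z = 209/15

The maximum is at (2, 0). Substituting into each constraint, equality holds for (1) and (4); the remaining constraints have slack.

(1) and (4)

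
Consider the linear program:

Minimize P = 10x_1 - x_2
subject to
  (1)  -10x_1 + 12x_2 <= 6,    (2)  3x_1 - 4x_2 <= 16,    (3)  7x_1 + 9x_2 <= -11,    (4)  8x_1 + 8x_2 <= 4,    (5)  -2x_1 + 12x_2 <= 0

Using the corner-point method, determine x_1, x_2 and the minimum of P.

x_1 = -54, x_2 = -89/2, minimum P = -991/2

Feasible corners and P = 10x_1 - x_2:
  (-54, -89/2) → P = -991/2
  (-31/29, -34/87) → P = -896/87
  (20/11, -29/11) → P = 229/11

The binding constraints are -10x_1 + 12x_2 = 6 and 3x_1 - 4x_2 = 16.
Solving simultaneously gives x_1 = -54, x_2 = -89/2.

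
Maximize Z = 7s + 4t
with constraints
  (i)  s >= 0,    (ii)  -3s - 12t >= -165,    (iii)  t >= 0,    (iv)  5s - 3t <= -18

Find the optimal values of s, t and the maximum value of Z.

Feasible corners and Z = 7s + 4t:
  (0, 55/4) → Z = 55
  (0, 6) → Z = 24
  (93/23, 293/23) → Z = 1823/23

s = 93/23, t = 293/23, maximum Z = 1823/23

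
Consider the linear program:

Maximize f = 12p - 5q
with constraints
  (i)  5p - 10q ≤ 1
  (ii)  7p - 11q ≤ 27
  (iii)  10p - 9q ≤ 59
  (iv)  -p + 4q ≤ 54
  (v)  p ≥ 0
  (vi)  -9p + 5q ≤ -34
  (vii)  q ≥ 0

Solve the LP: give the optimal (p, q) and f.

Vertices and f = 12p - 5q:
  (581/55, 57/11) → f = 5547/55
  (67/13, 161/65) → f = 643/13
  (722/31, 599/31) → f = 5669/31
  (406/31, 520/31) → f = 2272/31

p = 722/31, q = 599/31, maximum f = 5669/31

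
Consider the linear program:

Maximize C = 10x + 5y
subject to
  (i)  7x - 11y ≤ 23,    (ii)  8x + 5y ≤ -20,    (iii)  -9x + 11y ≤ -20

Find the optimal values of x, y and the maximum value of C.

Feasible corners and C = 10x + 5y:
  (-35/41, -108/41) → C = -890/41
  (-3/2, -67/22) → C = -665/22
  (-120/133, -340/133) → C = -2900/133

x = -35/41, y = -108/41, maximum C = -890/41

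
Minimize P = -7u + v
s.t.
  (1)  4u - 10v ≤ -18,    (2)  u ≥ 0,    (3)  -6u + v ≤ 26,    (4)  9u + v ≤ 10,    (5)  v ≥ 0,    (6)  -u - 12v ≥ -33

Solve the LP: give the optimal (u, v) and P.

u = 41/47, v = 101/47, minimum P = -186/47

Extreme points and P = -7u + v:
  (0, 9/5) → P = 9/5
  (41/47, 101/47) → P = -186/47
  (0, 11/4) → P = 11/4
  (87/107, 287/107) → P = -322/107

At the optimal vertex, 4u - 10v = -18 and 9u + v = 10.
Solving simultaneously gives u = 41/47, v = 101/47.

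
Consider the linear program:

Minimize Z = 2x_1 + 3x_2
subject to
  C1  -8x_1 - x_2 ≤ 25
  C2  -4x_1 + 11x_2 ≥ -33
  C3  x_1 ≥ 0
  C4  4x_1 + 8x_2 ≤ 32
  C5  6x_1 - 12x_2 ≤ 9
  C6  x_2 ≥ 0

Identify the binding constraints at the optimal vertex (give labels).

Feasible corners and Z = 2x_1 + 3x_2:
  (0, 4) → Z = 12
  (0, 0) → Z = 0
  (19/4, 13/8) → Z = 115/8
  (3/2, 0) → Z = 3

The minimum is at (0, 0). Substituting into each constraint, equality holds for C3 and C6; the remaining constraints have slack.

C3 and C6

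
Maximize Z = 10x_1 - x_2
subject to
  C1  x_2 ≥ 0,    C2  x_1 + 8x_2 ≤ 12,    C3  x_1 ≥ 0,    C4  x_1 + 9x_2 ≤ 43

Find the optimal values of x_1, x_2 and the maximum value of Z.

x_1 = 12, x_2 = 0, maximum Z = 120

Vertices and Z = 10x_1 - x_2:
  (12, 0) → Z = 120
  (0, 0) → Z = 0
  (0, 3/2) → Z = -3/2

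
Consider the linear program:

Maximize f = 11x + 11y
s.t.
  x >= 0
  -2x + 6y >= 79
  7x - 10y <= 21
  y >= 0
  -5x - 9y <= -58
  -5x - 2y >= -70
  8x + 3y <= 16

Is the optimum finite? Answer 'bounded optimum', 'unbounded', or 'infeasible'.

The boundaries x = 0 and -2x + 6y = 79 meet at (0, 79/6), but that point violates 8x + 3y ≤ 16. Every candidate vertex is excluded by some other constraint, so the feasible region is empty.

infeasible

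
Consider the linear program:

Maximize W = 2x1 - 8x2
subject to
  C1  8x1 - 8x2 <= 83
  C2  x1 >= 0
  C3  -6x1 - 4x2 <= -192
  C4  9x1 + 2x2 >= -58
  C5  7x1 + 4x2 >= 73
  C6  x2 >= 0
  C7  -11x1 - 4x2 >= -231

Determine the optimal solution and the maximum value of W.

Corner points and W = 2x1 - 8x2:
  (0, 48) → W = -384
  (0, 231/4) → W = -462
  (39/5, 363/10) → W = -1374/5

The optimum lies where -6x1 - 4x2 = -192 and -11x1 - 4x2 = -231.
Solving simultaneously gives x1 = 39/5, x2 = 363/10.

x1 = 39/5, x2 = 363/10, maximum W = -1374/5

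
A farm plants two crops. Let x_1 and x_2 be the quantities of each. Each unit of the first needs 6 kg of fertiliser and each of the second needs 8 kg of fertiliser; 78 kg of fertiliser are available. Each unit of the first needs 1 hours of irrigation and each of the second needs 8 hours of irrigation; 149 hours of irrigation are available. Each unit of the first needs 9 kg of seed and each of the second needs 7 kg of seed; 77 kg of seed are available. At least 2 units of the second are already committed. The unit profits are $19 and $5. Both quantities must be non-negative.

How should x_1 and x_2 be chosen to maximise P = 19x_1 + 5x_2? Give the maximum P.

x_1 = 7, x_2 = 2, maximum P = 143

Corner points and P = 19x_1 + 5x_2:
  (0, 39/4) → P = 195/4
  (0, 2) → P = 10
  (7/3, 8) → P = 253/3
  (7, 2) → P = 143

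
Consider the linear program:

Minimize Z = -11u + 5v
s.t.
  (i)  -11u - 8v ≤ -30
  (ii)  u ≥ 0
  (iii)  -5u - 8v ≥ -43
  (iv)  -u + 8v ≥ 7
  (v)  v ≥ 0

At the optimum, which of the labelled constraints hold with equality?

(iii) and (iv)

Corner points and Z = -11u + 5v:
  (0, 15/4) → Z = 75/4
  (23/12, 107/96) → Z = -1489/96
  (0, 43/8) → Z = 215/8
  (6, 13/8) → Z = -463/8

The minimum is at (6, 13/8). Substituting into each constraint, equality holds for (iii) and (iv); the remaining constraints have slack.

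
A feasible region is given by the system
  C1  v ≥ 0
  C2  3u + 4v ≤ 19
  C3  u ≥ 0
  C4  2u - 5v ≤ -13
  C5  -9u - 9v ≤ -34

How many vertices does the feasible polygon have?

The feasible vertices (each the meet of two boundaries and inside every other half-plane) are:
  (0, 19/4)
  (43/23, 77/23)
  (0, 34/9)
  (53/63, 185/63)

4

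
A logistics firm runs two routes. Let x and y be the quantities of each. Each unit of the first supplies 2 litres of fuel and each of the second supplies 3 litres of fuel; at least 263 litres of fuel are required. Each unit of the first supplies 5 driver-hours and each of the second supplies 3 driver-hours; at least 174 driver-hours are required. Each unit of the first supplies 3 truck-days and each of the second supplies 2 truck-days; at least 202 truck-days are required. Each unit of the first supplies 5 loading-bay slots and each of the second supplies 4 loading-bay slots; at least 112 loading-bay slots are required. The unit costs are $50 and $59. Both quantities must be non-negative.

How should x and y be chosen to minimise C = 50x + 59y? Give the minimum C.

Vertices and C = 50x + 59y:
  (0, 101) → C = 5959
  (263/2, 0) → C = 6575
  (16, 77) → C = 5343
The feasible region is unbounded (it extends along (0, 1), (1, 0)), but C strictly increases along every unbounded feasible direction, so there is no improving ray and the minimum is attained at a vertex.

The optimum lies where 2x + 3y = 263 and 3x + 2y = 202.
Solving simultaneously gives x = 16, y = 77.

x = 16, y = 77, minimum C = 5343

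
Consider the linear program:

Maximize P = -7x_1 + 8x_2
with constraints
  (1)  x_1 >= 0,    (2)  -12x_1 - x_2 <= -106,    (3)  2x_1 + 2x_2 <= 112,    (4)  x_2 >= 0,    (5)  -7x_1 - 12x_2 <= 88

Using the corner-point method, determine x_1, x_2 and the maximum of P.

x_1 = 50/11, x_2 = 566/11, maximum P = 4178/11

At the optimal vertex, -12x_1 - x_2 = -106 and 2x_1 + 2x_2 = 112.
Solving simultaneously gives x_1 = 50/11, x_2 = 566/11.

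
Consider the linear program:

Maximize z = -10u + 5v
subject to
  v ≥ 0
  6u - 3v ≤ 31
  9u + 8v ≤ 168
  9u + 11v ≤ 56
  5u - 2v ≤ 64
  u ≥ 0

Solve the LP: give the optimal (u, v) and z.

Feasible corners and z = -10u + 5v:
  (31/6, 0) → z = -155/3
  (0, 0) → z = 0
  (509/93, 19/31) → z = -155/3
  (0, 56/11) → z = 280/11

The optimum lies where 9u + 11v = 56 and u = 0.
Solving simultaneously gives u = 0, v = 56/11.

u = 0, v = 56/11, maximum z = 280/11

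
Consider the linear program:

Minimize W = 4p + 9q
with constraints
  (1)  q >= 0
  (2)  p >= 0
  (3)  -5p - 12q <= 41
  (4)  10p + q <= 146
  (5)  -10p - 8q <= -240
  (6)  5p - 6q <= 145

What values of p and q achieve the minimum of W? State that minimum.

p = 464/35, q = 94/7, minimum W = 6086/35

Feasible corners and W = 4p + 9q:
  (0, 146) → W = 1314
  (0, 30) → W = 270
  (464/35, 94/7) → W = 6086/35

The binding constraints are 10p + q = 146 and -10p - 8q = -240.
Solving simultaneously gives p = 464/35, q = 94/7.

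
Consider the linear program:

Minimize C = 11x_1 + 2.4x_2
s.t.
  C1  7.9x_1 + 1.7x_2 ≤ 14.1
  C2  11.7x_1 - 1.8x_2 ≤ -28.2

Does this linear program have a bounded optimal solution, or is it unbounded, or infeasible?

From the feasible point (-752/1137, 12925/1137), moving in the direction (-1.8, -11.7) keeps every constraint satisfied while C decreases without bound.

unbounded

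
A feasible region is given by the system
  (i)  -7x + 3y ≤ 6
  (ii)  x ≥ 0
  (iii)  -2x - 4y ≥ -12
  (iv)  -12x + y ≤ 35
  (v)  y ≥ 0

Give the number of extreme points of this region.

4

The feasible vertices (each the meet of two boundaries and inside every other half-plane) are:
  (0, 2)
  (6/17, 48/17)
  (0, 0)
  (6, 0)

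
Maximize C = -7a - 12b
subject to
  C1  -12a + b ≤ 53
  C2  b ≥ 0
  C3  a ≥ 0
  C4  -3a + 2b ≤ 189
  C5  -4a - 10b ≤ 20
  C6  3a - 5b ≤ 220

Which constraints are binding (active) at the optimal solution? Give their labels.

C2 and C3

Extreme points and C = -7a - 12b:
  (0, 53) → C = -636
  (83/21, 703/7) → C = -25889/21
  (0, 0) → C = 0
  (220/3, 0) → C = -1540/3
The feasible region is unbounded (it extends along (5, 3), (2, 3)), but C strictly decreases along every unbounded feasible direction, so there is no improving ray and the maximum is attained at a vertex.

The maximum is at (0, 0). Substituting into each constraint, equality holds for C2 and C3; the remaining constraints have slack.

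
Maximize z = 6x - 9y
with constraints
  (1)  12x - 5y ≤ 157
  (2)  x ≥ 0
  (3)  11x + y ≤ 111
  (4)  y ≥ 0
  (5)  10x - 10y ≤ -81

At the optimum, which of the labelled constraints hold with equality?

Extreme points and z = 6x - 9y:
  (0, 111) → z = -999
  (0, 81/10) → z = -729/10
  (343/40, 667/40) → z = -789/8

The maximum is at (0, 81/10). Substituting into each constraint, equality holds for (2) and (5); the remaining constraints have slack.

(2) and (5)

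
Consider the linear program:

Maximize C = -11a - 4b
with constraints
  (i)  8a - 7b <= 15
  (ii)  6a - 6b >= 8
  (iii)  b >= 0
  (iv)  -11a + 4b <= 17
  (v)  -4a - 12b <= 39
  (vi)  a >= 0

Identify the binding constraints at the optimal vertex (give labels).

Extreme points and C = -11a - 4b:
  (17/3, 13/3) → C = -239/3
  (15/8, 0) → C = -165/8
  (4/3, 0) → C = -44/3

The maximum is at (4/3, 0). Substituting into each constraint, equality holds for (ii) and (iii); the remaining constraints have slack.

(ii) and (iii)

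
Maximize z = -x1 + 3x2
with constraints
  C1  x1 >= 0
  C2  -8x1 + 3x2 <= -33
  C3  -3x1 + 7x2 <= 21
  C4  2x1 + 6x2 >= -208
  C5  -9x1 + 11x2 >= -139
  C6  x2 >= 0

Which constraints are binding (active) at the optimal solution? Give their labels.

Vertices and z = -x1 + 3x2:
  (294/47, 267/47) → z = 507/47
  (33/8, 0) → z = -33/8
  (602/15, 101/5) → z = 307/15
  (139/9, 0) → z = -139/9

The maximum is at (602/15, 101/5). Substituting into each constraint, equality holds for C3 and C5; the remaining constraints have slack.

C3 and C5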